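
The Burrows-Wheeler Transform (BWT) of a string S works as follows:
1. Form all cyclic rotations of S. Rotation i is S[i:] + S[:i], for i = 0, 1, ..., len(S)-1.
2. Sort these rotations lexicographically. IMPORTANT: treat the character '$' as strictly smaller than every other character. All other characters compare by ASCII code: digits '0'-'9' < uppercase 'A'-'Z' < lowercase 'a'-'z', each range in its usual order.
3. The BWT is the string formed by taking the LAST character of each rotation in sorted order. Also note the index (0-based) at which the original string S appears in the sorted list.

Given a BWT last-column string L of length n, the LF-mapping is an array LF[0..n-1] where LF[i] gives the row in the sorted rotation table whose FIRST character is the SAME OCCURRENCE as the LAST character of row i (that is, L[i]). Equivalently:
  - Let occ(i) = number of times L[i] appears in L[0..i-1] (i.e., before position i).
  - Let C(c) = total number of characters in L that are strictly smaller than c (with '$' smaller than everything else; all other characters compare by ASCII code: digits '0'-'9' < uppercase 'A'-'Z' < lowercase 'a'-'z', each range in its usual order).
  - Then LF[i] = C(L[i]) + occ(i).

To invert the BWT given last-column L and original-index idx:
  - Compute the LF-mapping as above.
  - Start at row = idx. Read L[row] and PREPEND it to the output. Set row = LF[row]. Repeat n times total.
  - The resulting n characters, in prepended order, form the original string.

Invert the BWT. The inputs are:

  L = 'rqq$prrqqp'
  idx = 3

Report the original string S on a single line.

LF mapping: 7 3 4 0 1 8 9 5 6 2
Walk LF starting at row 3, prepending L[row]:
  step 1: row=3, L[3]='$', prepend. Next row=LF[3]=0
  step 2: row=0, L[0]='r', prepend. Next row=LF[0]=7
  step 3: row=7, L[7]='q', prepend. Next row=LF[7]=5
  step 4: row=5, L[5]='r', prepend. Next row=LF[5]=8
  step 5: row=8, L[8]='q', prepend. Next row=LF[8]=6
  step 6: row=6, L[6]='r', prepend. Next row=LF[6]=9
  step 7: row=9, L[9]='p', prepend. Next row=LF[9]=2
  step 8: row=2, L[2]='q', prepend. Next row=LF[2]=4
  step 9: row=4, L[4]='p', prepend. Next row=LF[4]=1
  step 10: row=1, L[1]='q', prepend. Next row=LF[1]=3
Reversed output: qpqprqrqr$

Answer: qpqprqrqr$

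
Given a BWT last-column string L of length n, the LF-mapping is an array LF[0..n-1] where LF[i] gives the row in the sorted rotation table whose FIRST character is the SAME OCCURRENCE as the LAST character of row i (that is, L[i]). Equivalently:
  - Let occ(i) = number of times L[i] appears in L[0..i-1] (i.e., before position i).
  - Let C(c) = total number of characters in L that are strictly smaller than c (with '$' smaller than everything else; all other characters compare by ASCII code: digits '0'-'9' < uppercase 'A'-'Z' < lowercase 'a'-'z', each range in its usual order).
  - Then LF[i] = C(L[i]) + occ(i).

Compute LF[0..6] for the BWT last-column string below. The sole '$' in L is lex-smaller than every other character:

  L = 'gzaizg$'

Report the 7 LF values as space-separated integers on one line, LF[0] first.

Answer: 2 5 1 4 6 3 0

Derivation:
Char counts: '$':1, 'a':1, 'g':2, 'i':1, 'z':2
C (first-col start): C('$')=0, C('a')=1, C('g')=2, C('i')=4, C('z')=5
L[0]='g': occ=0, LF[0]=C('g')+0=2+0=2
L[1]='z': occ=0, LF[1]=C('z')+0=5+0=5
L[2]='a': occ=0, LF[2]=C('a')+0=1+0=1
L[3]='i': occ=0, LF[3]=C('i')+0=4+0=4
L[4]='z': occ=1, LF[4]=C('z')+1=5+1=6
L[5]='g': occ=1, LF[5]=C('g')+1=2+1=3
L[6]='$': occ=0, LF[6]=C('$')+0=0+0=0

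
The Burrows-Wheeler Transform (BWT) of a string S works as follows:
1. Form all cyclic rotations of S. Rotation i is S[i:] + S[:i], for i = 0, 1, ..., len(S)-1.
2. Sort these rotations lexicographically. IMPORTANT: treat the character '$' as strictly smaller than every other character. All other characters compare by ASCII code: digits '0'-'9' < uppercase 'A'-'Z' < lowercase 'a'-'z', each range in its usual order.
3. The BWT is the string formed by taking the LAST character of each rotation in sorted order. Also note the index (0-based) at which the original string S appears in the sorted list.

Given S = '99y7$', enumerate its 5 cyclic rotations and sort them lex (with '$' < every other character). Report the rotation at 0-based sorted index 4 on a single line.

Answer: y7$99

Derivation:
All 5 rotations (rotation i = S[i:]+S[:i]):
  rot[0] = 99y7$
  rot[1] = 9y7$9
  rot[2] = y7$99
  rot[3] = 7$99y
  rot[4] = $99y7
Sorted (with $ < everything):
  sorted[0] = $99y7
  sorted[1] = 7$99y
  sorted[2] = 99y7$
  sorted[3] = 9y7$9
  sorted[4] = y7$99
sorted[4] = y7$99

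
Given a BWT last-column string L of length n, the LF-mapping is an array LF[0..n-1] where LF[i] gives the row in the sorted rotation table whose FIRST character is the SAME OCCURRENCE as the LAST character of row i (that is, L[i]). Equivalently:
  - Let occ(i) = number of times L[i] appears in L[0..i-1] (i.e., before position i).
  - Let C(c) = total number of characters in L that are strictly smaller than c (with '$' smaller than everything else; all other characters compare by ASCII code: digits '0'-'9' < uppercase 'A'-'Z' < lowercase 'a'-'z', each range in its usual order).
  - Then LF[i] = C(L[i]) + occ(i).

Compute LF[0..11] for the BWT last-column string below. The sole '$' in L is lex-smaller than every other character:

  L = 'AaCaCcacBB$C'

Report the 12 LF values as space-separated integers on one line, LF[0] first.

Answer: 1 7 4 8 5 10 9 11 2 3 0 6

Derivation:
Char counts: '$':1, 'A':1, 'B':2, 'C':3, 'a':3, 'c':2
C (first-col start): C('$')=0, C('A')=1, C('B')=2, C('C')=4, C('a')=7, C('c')=10
L[0]='A': occ=0, LF[0]=C('A')+0=1+0=1
L[1]='a': occ=0, LF[1]=C('a')+0=7+0=7
L[2]='C': occ=0, LF[2]=C('C')+0=4+0=4
L[3]='a': occ=1, LF[3]=C('a')+1=7+1=8
L[4]='C': occ=1, LF[4]=C('C')+1=4+1=5
L[5]='c': occ=0, LF[5]=C('c')+0=10+0=10
L[6]='a': occ=2, LF[6]=C('a')+2=7+2=9
L[7]='c': occ=1, LF[7]=C('c')+1=10+1=11
L[8]='B': occ=0, LF[8]=C('B')+0=2+0=2
L[9]='B': occ=1, LF[9]=C('B')+1=2+1=3
L[10]='$': occ=0, LF[10]=C('$')+0=0+0=0
L[11]='C': occ=2, LF[11]=C('C')+2=4+2=6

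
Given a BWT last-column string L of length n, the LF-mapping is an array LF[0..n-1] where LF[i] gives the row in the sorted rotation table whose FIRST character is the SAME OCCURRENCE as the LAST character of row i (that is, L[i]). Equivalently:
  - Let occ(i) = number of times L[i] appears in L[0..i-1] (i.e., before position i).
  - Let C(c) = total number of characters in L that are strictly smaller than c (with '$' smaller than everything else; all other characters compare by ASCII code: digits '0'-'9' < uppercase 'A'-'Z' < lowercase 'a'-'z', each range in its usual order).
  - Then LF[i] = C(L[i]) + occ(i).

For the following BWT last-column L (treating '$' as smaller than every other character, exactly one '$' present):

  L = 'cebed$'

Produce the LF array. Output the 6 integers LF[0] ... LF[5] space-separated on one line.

Char counts: '$':1, 'b':1, 'c':1, 'd':1, 'e':2
C (first-col start): C('$')=0, C('b')=1, C('c')=2, C('d')=3, C('e')=4
L[0]='c': occ=0, LF[0]=C('c')+0=2+0=2
L[1]='e': occ=0, LF[1]=C('e')+0=4+0=4
L[2]='b': occ=0, LF[2]=C('b')+0=1+0=1
L[3]='e': occ=1, LF[3]=C('e')+1=4+1=5
L[4]='d': occ=0, LF[4]=C('d')+0=3+0=3
L[5]='$': occ=0, LF[5]=C('$')+0=0+0=0

Answer: 2 4 1 5 3 0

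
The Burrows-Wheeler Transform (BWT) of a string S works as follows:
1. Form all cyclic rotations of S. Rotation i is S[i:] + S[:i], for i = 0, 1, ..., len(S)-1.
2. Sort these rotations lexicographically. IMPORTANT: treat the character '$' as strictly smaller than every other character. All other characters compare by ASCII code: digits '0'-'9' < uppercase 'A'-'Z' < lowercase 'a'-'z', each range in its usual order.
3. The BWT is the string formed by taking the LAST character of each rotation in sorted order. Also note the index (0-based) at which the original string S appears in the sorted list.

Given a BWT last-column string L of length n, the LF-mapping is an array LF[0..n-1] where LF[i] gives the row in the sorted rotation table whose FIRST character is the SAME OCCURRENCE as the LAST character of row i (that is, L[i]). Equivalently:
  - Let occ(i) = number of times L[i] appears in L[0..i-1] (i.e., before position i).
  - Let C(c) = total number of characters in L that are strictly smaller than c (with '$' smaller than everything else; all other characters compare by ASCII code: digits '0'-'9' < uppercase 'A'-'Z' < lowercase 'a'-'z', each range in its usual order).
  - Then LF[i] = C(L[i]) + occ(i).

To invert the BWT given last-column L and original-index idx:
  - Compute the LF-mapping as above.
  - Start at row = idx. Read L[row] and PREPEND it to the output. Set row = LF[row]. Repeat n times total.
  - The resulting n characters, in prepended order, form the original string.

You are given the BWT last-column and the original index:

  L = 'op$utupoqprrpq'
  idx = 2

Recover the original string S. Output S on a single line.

Answer: oqquprrtppupo$

Derivation:
LF mapping: 1 3 0 12 11 13 4 2 7 5 9 10 6 8
Walk LF starting at row 2, prepending L[row]:
  step 1: row=2, L[2]='$', prepend. Next row=LF[2]=0
  step 2: row=0, L[0]='o', prepend. Next row=LF[0]=1
  step 3: row=1, L[1]='p', prepend. Next row=LF[1]=3
  step 4: row=3, L[3]='u', prepend. Next row=LF[3]=12
  step 5: row=12, L[12]='p', prepend. Next row=LF[12]=6
  step 6: row=6, L[6]='p', prepend. Next row=LF[6]=4
  step 7: row=4, L[4]='t', prepend. Next row=LF[4]=11
  step 8: row=11, L[11]='r', prepend. Next row=LF[11]=10
  step 9: row=10, L[10]='r', prepend. Next row=LF[10]=9
  step 10: row=9, L[9]='p', prepend. Next row=LF[9]=5
  step 11: row=5, L[5]='u', prepend. Next row=LF[5]=13
  step 12: row=13, L[13]='q', prepend. Next row=LF[13]=8
  step 13: row=8, L[8]='q', prepend. Next row=LF[8]=7
  step 14: row=7, L[7]='o', prepend. Next row=LF[7]=2
Reversed output: oqquprrtppupo$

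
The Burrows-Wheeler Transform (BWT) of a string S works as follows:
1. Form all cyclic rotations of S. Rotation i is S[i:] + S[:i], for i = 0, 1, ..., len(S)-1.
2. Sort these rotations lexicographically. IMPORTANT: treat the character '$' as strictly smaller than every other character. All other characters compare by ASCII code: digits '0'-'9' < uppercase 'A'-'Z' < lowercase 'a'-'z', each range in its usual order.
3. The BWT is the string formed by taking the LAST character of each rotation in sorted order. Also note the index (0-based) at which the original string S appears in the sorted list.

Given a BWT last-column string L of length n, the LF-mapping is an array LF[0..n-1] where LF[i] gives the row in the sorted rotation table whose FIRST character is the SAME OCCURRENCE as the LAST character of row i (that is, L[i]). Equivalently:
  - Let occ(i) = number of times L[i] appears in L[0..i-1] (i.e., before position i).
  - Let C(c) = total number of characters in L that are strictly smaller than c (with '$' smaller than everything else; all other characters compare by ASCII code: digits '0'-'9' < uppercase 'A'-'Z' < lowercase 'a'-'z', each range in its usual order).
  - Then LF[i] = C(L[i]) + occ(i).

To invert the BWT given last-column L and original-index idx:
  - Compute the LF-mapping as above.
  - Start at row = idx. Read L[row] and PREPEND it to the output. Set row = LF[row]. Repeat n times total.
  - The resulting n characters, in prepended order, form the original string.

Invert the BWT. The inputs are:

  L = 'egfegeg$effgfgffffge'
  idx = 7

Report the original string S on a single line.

LF mapping: 1 14 6 2 15 3 16 0 4 7 8 17 9 18 10 11 12 13 19 5
Walk LF starting at row 7, prepending L[row]:
  step 1: row=7, L[7]='$', prepend. Next row=LF[7]=0
  step 2: row=0, L[0]='e', prepend. Next row=LF[0]=1
  step 3: row=1, L[1]='g', prepend. Next row=LF[1]=14
  step 4: row=14, L[14]='f', prepend. Next row=LF[14]=10
  step 5: row=10, L[10]='f', prepend. Next row=LF[10]=8
  step 6: row=8, L[8]='e', prepend. Next row=LF[8]=4
  step 7: row=4, L[4]='g', prepend. Next row=LF[4]=15
  step 8: row=15, L[15]='f', prepend. Next row=LF[15]=11
  step 9: row=11, L[11]='g', prepend. Next row=LF[11]=17
  step 10: row=17, L[17]='f', prepend. Next row=LF[17]=13
  step 11: row=13, L[13]='g', prepend. Next row=LF[13]=18
  step 12: row=18, L[18]='g', prepend. Next row=LF[18]=19
  step 13: row=19, L[19]='e', prepend. Next row=LF[19]=5
  step 14: row=5, L[5]='e', prepend. Next row=LF[5]=3
  step 15: row=3, L[3]='e', prepend. Next row=LF[3]=2
  step 16: row=2, L[2]='f', prepend. Next row=LF[2]=6
  step 17: row=6, L[6]='g', prepend. Next row=LF[6]=16
  step 18: row=16, L[16]='f', prepend. Next row=LF[16]=12
  step 19: row=12, L[12]='f', prepend. Next row=LF[12]=9
  step 20: row=9, L[9]='f', prepend. Next row=LF[9]=7
Reversed output: fffgfeeeggfgfgeffge$

Answer: fffgfeeeggfgfgeffge$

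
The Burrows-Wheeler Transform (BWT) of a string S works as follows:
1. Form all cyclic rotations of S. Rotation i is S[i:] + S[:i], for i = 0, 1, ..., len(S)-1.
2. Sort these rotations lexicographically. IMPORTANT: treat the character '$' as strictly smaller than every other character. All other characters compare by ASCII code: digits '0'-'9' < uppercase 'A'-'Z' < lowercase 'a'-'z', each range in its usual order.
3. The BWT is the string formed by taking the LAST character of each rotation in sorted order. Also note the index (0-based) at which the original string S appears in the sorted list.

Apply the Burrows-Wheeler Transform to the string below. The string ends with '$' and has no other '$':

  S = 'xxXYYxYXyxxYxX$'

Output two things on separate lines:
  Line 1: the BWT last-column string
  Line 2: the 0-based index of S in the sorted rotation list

All 15 rotations (rotation i = S[i:]+S[:i]):
  rot[0] = xxXYYxYXyxxYxX$
  rot[1] = xXYYxYXyxxYxX$x
  rot[2] = XYYxYXyxxYxX$xx
  rot[3] = YYxYXyxxYxX$xxX
  rot[4] = YxYXyxxYxX$xxXY
  rot[5] = xYXyxxYxX$xxXYY
  rot[6] = YXyxxYxX$xxXYYx
  rot[7] = XyxxYxX$xxXYYxY
  rot[8] = yxxYxX$xxXYYxYX
  rot[9] = xxYxX$xxXYYxYXy
  rot[10] = xYxX$xxXYYxYXyx
  rot[11] = YxX$xxXYYxYXyxx
  rot[12] = xX$xxXYYxYXyxxY
  rot[13] = X$xxXYYxYXyxxYx
  rot[14] = $xxXYYxYXyxxYxX
Sorted (with $ < everything):
  sorted[0] = $xxXYYxYXyxxYxX  (last char: 'X')
  sorted[1] = X$xxXYYxYXyxxYx  (last char: 'x')
  sorted[2] = XYYxYXyxxYxX$xx  (last char: 'x')
  sorted[3] = XyxxYxX$xxXYYxY  (last char: 'Y')
  sorted[4] = YXyxxYxX$xxXYYx  (last char: 'x')
  sorted[5] = YYxYXyxxYxX$xxX  (last char: 'X')
  sorted[6] = YxX$xxXYYxYXyxx  (last char: 'x')
  sorted[7] = YxYXyxxYxX$xxXY  (last char: 'Y')
  sorted[8] = xX$xxXYYxYXyxxY  (last char: 'Y')
  sorted[9] = xXYYxYXyxxYxX$x  (last char: 'x')
  sorted[10] = xYXyxxYxX$xxXYY  (last char: 'Y')
  sorted[11] = xYxX$xxXYYxYXyx  (last char: 'x')
  sorted[12] = xxXYYxYXyxxYxX$  (last char: '$')
  sorted[13] = xxYxX$xxXYYxYXy  (last char: 'y')
  sorted[14] = yxxYxX$xxXYYxYX  (last char: 'X')
Last column: XxxYxXxYYxYx$yX
Original string S is at sorted index 12

Answer: XxxYxXxYYxYx$yX
12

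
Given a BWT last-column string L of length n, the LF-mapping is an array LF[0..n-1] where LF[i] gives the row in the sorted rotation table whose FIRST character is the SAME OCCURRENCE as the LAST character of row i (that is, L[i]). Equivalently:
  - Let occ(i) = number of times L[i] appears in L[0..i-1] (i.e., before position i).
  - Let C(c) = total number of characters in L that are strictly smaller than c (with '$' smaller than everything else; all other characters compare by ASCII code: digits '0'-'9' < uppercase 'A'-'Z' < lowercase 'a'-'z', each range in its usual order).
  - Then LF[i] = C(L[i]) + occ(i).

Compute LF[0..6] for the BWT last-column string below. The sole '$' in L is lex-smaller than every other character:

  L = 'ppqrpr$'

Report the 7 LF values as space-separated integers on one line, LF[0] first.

Char counts: '$':1, 'p':3, 'q':1, 'r':2
C (first-col start): C('$')=0, C('p')=1, C('q')=4, C('r')=5
L[0]='p': occ=0, LF[0]=C('p')+0=1+0=1
L[1]='p': occ=1, LF[1]=C('p')+1=1+1=2
L[2]='q': occ=0, LF[2]=C('q')+0=4+0=4
L[3]='r': occ=0, LF[3]=C('r')+0=5+0=5
L[4]='p': occ=2, LF[4]=C('p')+2=1+2=3
L[5]='r': occ=1, LF[5]=C('r')+1=5+1=6
L[6]='$': occ=0, LF[6]=C('$')+0=0+0=0

Answer: 1 2 4 5 3 6 0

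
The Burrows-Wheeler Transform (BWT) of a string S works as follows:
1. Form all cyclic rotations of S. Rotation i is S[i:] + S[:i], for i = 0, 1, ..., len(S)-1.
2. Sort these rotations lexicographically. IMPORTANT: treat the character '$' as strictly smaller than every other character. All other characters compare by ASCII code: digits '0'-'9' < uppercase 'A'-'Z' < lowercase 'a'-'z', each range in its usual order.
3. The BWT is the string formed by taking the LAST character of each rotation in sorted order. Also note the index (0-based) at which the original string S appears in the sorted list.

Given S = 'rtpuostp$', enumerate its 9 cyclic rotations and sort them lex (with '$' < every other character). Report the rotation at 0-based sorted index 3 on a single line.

All 9 rotations (rotation i = S[i:]+S[:i]):
  rot[0] = rtpuostp$
  rot[1] = tpuostp$r
  rot[2] = puostp$rt
  rot[3] = uostp$rtp
  rot[4] = ostp$rtpu
  rot[5] = stp$rtpuo
  rot[6] = tp$rtpuos
  rot[7] = p$rtpuost
  rot[8] = $rtpuostp
Sorted (with $ < everything):
  sorted[0] = $rtpuostp
  sorted[1] = ostp$rtpu
  sorted[2] = p$rtpuost
  sorted[3] = puostp$rt
  sorted[4] = rtpuostp$
  sorted[5] = stp$rtpuo
  sorted[6] = tp$rtpuos
  sorted[7] = tpuostp$r
  sorted[8] = uostp$rtp
sorted[3] = puostp$rt

Answer: puostp$rt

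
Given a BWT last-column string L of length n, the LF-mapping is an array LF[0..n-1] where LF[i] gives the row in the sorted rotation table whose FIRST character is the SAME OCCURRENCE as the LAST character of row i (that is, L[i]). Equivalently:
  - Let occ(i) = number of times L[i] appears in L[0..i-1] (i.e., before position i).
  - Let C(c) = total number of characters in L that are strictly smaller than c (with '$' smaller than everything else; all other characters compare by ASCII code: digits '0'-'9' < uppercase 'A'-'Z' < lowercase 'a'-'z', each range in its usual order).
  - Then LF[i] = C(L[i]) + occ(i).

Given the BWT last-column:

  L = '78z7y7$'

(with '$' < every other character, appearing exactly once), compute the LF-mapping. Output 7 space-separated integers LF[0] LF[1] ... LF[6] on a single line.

Char counts: '$':1, '7':3, '8':1, 'y':1, 'z':1
C (first-col start): C('$')=0, C('7')=1, C('8')=4, C('y')=5, C('z')=6
L[0]='7': occ=0, LF[0]=C('7')+0=1+0=1
L[1]='8': occ=0, LF[1]=C('8')+0=4+0=4
L[2]='z': occ=0, LF[2]=C('z')+0=6+0=6
L[3]='7': occ=1, LF[3]=C('7')+1=1+1=2
L[4]='y': occ=0, LF[4]=C('y')+0=5+0=5
L[5]='7': occ=2, LF[5]=C('7')+2=1+2=3
L[6]='$': occ=0, LF[6]=C('$')+0=0+0=0

Answer: 1 4 6 2 5 3 0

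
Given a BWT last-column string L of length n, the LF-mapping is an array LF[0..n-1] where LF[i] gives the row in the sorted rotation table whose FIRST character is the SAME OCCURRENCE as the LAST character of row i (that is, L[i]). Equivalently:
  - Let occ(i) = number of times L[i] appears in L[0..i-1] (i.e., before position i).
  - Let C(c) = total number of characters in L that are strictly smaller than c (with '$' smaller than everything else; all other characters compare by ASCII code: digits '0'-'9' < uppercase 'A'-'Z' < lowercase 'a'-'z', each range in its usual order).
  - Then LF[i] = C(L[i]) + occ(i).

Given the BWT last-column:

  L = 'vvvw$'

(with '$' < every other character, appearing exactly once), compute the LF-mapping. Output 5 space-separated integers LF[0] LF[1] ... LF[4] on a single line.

Char counts: '$':1, 'v':3, 'w':1
C (first-col start): C('$')=0, C('v')=1, C('w')=4
L[0]='v': occ=0, LF[0]=C('v')+0=1+0=1
L[1]='v': occ=1, LF[1]=C('v')+1=1+1=2
L[2]='v': occ=2, LF[2]=C('v')+2=1+2=3
L[3]='w': occ=0, LF[3]=C('w')+0=4+0=4
L[4]='$': occ=0, LF[4]=C('$')+0=0+0=0

Answer: 1 2 3 4 0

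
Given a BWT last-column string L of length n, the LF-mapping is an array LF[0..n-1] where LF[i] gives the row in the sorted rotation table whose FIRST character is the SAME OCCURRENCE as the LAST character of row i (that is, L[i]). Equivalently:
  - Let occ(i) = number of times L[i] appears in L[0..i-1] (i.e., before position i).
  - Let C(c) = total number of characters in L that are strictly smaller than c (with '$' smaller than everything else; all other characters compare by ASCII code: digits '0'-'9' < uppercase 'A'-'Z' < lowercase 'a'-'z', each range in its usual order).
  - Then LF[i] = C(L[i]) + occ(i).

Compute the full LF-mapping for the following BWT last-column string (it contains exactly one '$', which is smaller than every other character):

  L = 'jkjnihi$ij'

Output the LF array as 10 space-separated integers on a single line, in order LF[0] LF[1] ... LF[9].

Answer: 5 8 6 9 2 1 3 0 4 7

Derivation:
Char counts: '$':1, 'h':1, 'i':3, 'j':3, 'k':1, 'n':1
C (first-col start): C('$')=0, C('h')=1, C('i')=2, C('j')=5, C('k')=8, C('n')=9
L[0]='j': occ=0, LF[0]=C('j')+0=5+0=5
L[1]='k': occ=0, LF[1]=C('k')+0=8+0=8
L[2]='j': occ=1, LF[2]=C('j')+1=5+1=6
L[3]='n': occ=0, LF[3]=C('n')+0=9+0=9
L[4]='i': occ=0, LF[4]=C('i')+0=2+0=2
L[5]='h': occ=0, LF[5]=C('h')+0=1+0=1
L[6]='i': occ=1, LF[6]=C('i')+1=2+1=3
L[7]='$': occ=0, LF[7]=C('$')+0=0+0=0
L[8]='i': occ=2, LF[8]=C('i')+2=2+2=4
L[9]='j': occ=2, LF[9]=C('j')+2=5+2=7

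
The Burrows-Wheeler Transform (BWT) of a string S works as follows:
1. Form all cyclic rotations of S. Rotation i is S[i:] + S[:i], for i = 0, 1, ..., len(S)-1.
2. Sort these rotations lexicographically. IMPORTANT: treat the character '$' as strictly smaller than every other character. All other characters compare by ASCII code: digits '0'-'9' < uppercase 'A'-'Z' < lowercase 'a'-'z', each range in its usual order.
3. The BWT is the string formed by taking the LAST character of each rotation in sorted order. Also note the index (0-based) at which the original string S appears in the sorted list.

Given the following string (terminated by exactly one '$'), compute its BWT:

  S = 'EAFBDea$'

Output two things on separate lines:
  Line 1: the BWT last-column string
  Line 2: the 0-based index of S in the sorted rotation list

Answer: aEFB$AeD
4

Derivation:
All 8 rotations (rotation i = S[i:]+S[:i]):
  rot[0] = EAFBDea$
  rot[1] = AFBDea$E
  rot[2] = FBDea$EA
  rot[3] = BDea$EAF
  rot[4] = Dea$EAFB
  rot[5] = ea$EAFBD
  rot[6] = a$EAFBDe
  rot[7] = $EAFBDea
Sorted (with $ < everything):
  sorted[0] = $EAFBDea  (last char: 'a')
  sorted[1] = AFBDea$E  (last char: 'E')
  sorted[2] = BDea$EAF  (last char: 'F')
  sorted[3] = Dea$EAFB  (last char: 'B')
  sorted[4] = EAFBDea$  (last char: '$')
  sorted[5] = FBDea$EA  (last char: 'A')
  sorted[6] = a$EAFBDe  (last char: 'e')
  sorted[7] = ea$EAFBD  (last char: 'D')
Last column: aEFB$AeD
Original string S is at sorted index 4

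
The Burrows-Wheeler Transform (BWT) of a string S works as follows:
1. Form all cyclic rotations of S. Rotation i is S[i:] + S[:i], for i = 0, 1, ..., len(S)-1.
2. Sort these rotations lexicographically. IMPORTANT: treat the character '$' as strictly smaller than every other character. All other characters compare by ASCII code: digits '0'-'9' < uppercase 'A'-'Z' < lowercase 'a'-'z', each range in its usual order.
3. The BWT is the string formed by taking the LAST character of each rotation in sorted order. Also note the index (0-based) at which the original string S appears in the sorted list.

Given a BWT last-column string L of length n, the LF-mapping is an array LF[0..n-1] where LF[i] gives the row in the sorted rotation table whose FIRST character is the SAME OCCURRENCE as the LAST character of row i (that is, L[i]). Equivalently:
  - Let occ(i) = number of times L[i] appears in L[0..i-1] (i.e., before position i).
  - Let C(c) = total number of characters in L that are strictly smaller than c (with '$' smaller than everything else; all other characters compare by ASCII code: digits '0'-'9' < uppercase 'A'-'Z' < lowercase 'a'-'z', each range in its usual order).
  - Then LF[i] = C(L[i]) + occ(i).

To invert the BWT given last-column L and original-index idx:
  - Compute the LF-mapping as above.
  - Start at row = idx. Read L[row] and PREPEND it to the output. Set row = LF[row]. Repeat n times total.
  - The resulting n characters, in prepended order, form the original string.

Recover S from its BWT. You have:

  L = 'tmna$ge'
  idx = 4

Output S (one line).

LF mapping: 6 4 5 1 0 3 2
Walk LF starting at row 4, prepending L[row]:
  step 1: row=4, L[4]='$', prepend. Next row=LF[4]=0
  step 2: row=0, L[0]='t', prepend. Next row=LF[0]=6
  step 3: row=6, L[6]='e', prepend. Next row=LF[6]=2
  step 4: row=2, L[2]='n', prepend. Next row=LF[2]=5
  step 5: row=5, L[5]='g', prepend. Next row=LF[5]=3
  step 6: row=3, L[3]='a', prepend. Next row=LF[3]=1
  step 7: row=1, L[1]='m', prepend. Next row=LF[1]=4
Reversed output: magnet$

Answer: magnet$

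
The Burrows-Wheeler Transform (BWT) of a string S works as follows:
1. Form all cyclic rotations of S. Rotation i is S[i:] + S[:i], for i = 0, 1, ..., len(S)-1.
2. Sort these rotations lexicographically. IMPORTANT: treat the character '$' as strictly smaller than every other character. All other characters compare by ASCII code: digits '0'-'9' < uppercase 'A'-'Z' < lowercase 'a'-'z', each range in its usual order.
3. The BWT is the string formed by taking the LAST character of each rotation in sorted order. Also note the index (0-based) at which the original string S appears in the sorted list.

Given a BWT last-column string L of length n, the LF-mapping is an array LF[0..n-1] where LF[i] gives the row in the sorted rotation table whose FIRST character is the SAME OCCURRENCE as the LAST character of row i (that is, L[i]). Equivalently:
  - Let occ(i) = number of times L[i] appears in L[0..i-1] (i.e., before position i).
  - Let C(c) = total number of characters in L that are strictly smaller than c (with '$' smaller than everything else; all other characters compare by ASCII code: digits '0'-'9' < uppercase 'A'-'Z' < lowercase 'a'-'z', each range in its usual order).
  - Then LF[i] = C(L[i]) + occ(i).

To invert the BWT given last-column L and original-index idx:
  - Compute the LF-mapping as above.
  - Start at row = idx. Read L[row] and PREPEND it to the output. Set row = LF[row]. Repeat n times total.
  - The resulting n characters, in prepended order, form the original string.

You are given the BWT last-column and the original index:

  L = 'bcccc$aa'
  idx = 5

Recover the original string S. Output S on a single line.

Answer: caccacb$

Derivation:
LF mapping: 3 4 5 6 7 0 1 2
Walk LF starting at row 5, prepending L[row]:
  step 1: row=5, L[5]='$', prepend. Next row=LF[5]=0
  step 2: row=0, L[0]='b', prepend. Next row=LF[0]=3
  step 3: row=3, L[3]='c', prepend. Next row=LF[3]=6
  step 4: row=6, L[6]='a', prepend. Next row=LF[6]=1
  step 5: row=1, L[1]='c', prepend. Next row=LF[1]=4
  step 6: row=4, L[4]='c', prepend. Next row=LF[4]=7
  step 7: row=7, L[7]='a', prepend. Next row=LF[7]=2
  step 8: row=2, L[2]='c', prepend. Next row=LF[2]=5
Reversed output: caccacb$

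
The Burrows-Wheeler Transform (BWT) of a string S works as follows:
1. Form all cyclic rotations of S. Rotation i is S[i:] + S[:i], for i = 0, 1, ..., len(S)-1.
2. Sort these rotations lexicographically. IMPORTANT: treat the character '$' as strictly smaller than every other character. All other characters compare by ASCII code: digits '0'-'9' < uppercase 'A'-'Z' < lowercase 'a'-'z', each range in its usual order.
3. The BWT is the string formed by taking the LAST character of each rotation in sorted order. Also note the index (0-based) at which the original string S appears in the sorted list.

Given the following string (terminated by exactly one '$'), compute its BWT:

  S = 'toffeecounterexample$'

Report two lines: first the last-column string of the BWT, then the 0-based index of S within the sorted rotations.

Answer: exeleftrfopautcmen$oe
18

Derivation:
All 21 rotations (rotation i = S[i:]+S[:i]):
  rot[0] = toffeecounterexample$
  rot[1] = offeecounterexample$t
  rot[2] = ffeecounterexample$to
  rot[3] = feecounterexample$tof
  rot[4] = eecounterexample$toff
  rot[5] = ecounterexample$toffe
  rot[6] = counterexample$toffee
  rot[7] = ounterexample$toffeec
  rot[8] = unterexample$toffeeco
  rot[9] = nterexample$toffeecou
  rot[10] = terexample$toffeecoun
  rot[11] = erexample$toffeecount
  rot[12] = rexample$toffeecounte
  rot[13] = example$toffeecounter
  rot[14] = xample$toffeecountere
  rot[15] = ample$toffeecounterex
  rot[16] = mple$toffeecounterexa
  rot[17] = ple$toffeecounterexam
  rot[18] = le$toffeecounterexamp
  rot[19] = e$toffeecounterexampl
  rot[20] = $toffeecounterexample
Sorted (with $ < everything):
  sorted[0] = $toffeecounterexample  (last char: 'e')
  sorted[1] = ample$toffeecounterex  (last char: 'x')
  sorted[2] = counterexample$toffee  (last char: 'e')
  sorted[3] = e$toffeecounterexampl  (last char: 'l')
  sorted[4] = ecounterexample$toffe  (last char: 'e')
  sorted[5] = eecounterexample$toff  (last char: 'f')
  sorted[6] = erexample$toffeecount  (last char: 't')
  sorted[7] = example$toffeecounter  (last char: 'r')
  sorted[8] = feecounterexample$tof  (last char: 'f')
  sorted[9] = ffeecounterexample$to  (last char: 'o')
  sorted[10] = le$toffeecounterexamp  (last char: 'p')
  sorted[11] = mple$toffeecounterexa  (last char: 'a')
  sorted[12] = nterexample$toffeecou  (last char: 'u')
  sorted[13] = offeecounterexample$t  (last char: 't')
  sorted[14] = ounterexample$toffeec  (last char: 'c')
  sorted[15] = ple$toffeecounterexam  (last char: 'm')
  sorted[16] = rexample$toffeecounte  (last char: 'e')
  sorted[17] = terexample$toffeecoun  (last char: 'n')
  sorted[18] = toffeecounterexample$  (last char: '$')
  sorted[19] = unterexample$toffeeco  (last char: 'o')
  sorted[20] = xample$toffeecountere  (last char: 'e')
Last column: exeleftrfopautcmen$oe
Original string S is at sorted index 18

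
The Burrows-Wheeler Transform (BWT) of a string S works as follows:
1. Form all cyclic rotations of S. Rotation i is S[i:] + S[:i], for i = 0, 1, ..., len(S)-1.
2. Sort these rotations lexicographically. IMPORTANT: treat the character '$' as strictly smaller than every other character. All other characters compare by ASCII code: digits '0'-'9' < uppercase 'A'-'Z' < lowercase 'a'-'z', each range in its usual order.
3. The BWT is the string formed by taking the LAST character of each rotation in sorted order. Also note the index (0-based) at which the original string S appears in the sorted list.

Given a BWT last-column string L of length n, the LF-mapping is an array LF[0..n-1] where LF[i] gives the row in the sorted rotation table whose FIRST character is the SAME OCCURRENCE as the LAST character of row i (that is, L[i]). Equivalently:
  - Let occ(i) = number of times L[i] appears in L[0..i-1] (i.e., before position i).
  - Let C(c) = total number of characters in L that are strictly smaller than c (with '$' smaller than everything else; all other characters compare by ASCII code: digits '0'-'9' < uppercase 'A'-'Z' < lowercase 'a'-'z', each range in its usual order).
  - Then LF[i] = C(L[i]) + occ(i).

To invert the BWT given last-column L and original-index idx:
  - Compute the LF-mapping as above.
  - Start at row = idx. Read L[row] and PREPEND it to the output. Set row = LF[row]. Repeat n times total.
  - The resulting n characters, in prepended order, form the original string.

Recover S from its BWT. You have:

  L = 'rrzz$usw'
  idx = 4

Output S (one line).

LF mapping: 1 2 6 7 0 4 3 5
Walk LF starting at row 4, prepending L[row]:
  step 1: row=4, L[4]='$', prepend. Next row=LF[4]=0
  step 2: row=0, L[0]='r', prepend. Next row=LF[0]=1
  step 3: row=1, L[1]='r', prepend. Next row=LF[1]=2
  step 4: row=2, L[2]='z', prepend. Next row=LF[2]=6
  step 5: row=6, L[6]='s', prepend. Next row=LF[6]=3
  step 6: row=3, L[3]='z', prepend. Next row=LF[3]=7
  step 7: row=7, L[7]='w', prepend. Next row=LF[7]=5
  step 8: row=5, L[5]='u', prepend. Next row=LF[5]=4
Reversed output: uwzszrr$

Answer: uwzszrr$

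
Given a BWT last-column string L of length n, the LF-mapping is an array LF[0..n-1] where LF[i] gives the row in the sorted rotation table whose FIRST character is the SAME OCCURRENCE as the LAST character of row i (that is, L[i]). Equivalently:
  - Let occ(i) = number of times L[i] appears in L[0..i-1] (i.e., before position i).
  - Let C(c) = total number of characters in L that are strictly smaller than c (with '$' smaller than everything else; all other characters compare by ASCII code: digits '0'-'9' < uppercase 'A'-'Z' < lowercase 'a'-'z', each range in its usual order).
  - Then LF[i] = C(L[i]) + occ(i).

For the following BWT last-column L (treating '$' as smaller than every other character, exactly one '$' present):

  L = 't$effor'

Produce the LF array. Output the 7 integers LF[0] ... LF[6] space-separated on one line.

Answer: 6 0 1 2 3 4 5

Derivation:
Char counts: '$':1, 'e':1, 'f':2, 'o':1, 'r':1, 't':1
C (first-col start): C('$')=0, C('e')=1, C('f')=2, C('o')=4, C('r')=5, C('t')=6
L[0]='t': occ=0, LF[0]=C('t')+0=6+0=6
L[1]='$': occ=0, LF[1]=C('$')+0=0+0=0
L[2]='e': occ=0, LF[2]=C('e')+0=1+0=1
L[3]='f': occ=0, LF[3]=C('f')+0=2+0=2
L[4]='f': occ=1, LF[4]=C('f')+1=2+1=3
L[5]='o': occ=0, LF[5]=C('o')+0=4+0=4
L[6]='r': occ=0, LF[6]=C('r')+0=5+0=5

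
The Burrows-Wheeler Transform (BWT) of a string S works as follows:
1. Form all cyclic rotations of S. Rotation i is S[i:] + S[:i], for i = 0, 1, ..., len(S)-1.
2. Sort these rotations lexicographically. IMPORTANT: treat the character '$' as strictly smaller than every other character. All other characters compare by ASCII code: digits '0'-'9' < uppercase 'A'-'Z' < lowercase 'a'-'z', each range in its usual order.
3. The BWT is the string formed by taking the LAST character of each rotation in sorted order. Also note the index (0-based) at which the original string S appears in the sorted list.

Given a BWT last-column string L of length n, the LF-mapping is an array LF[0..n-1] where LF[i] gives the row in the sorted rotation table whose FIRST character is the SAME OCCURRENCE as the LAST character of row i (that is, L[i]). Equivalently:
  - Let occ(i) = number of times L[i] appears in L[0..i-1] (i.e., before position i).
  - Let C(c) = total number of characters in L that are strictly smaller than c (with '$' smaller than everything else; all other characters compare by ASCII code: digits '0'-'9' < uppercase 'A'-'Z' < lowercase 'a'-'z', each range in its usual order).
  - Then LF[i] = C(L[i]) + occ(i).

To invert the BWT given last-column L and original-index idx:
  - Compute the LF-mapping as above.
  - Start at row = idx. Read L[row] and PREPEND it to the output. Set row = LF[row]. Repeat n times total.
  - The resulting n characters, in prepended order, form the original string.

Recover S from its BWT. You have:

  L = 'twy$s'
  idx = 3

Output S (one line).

LF mapping: 2 3 4 0 1
Walk LF starting at row 3, prepending L[row]:
  step 1: row=3, L[3]='$', prepend. Next row=LF[3]=0
  step 2: row=0, L[0]='t', prepend. Next row=LF[0]=2
  step 3: row=2, L[2]='y', prepend. Next row=LF[2]=4
  step 4: row=4, L[4]='s', prepend. Next row=LF[4]=1
  step 5: row=1, L[1]='w', prepend. Next row=LF[1]=3
Reversed output: wsyt$

Answer: wsyt$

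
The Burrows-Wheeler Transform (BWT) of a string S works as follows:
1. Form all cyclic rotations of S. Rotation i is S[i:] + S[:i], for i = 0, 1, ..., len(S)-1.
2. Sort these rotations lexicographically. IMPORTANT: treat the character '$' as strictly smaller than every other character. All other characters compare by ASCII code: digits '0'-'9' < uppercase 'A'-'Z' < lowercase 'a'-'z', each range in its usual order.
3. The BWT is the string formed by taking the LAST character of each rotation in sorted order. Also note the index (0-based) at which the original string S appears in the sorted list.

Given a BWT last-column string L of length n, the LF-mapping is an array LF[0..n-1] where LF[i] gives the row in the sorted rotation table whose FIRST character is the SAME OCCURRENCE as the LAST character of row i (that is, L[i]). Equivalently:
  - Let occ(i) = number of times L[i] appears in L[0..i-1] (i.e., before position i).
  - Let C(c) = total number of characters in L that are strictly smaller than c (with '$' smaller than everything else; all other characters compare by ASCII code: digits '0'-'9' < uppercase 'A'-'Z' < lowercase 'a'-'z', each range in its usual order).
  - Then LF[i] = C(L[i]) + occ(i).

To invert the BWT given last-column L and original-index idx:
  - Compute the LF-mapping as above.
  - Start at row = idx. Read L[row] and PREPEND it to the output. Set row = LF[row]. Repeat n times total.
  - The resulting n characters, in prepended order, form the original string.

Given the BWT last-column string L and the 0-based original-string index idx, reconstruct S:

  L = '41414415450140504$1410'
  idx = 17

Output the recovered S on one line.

Answer: 444040541015145110414$

Derivation:
LF mapping: 11 5 12 6 13 14 7 19 15 20 1 8 16 2 21 3 17 0 9 18 10 4
Walk LF starting at row 17, prepending L[row]:
  step 1: row=17, L[17]='$', prepend. Next row=LF[17]=0
  step 2: row=0, L[0]='4', prepend. Next row=LF[0]=11
  step 3: row=11, L[11]='1', prepend. Next row=LF[11]=8
  step 4: row=8, L[8]='4', prepend. Next row=LF[8]=15
  step 5: row=15, L[15]='0', prepend. Next row=LF[15]=3
  step 6: row=3, L[3]='1', prepend. Next row=LF[3]=6
  step 7: row=6, L[6]='1', prepend. Next row=LF[6]=7
  step 8: row=7, L[7]='5', prepend. Next row=LF[7]=19
  step 9: row=19, L[19]='4', prepend. Next row=LF[19]=18
  step 10: row=18, L[18]='1', prepend. Next row=LF[18]=9
  step 11: row=9, L[9]='5', prepend. Next row=LF[9]=20
  step 12: row=20, L[20]='1', prepend. Next row=LF[20]=10
  step 13: row=10, L[10]='0', prepend. Next row=LF[10]=1
  step 14: row=1, L[1]='1', prepend. Next row=LF[1]=5
  step 15: row=5, L[5]='4', prepend. Next row=LF[5]=14
  step 16: row=14, L[14]='5', prepend. Next row=LF[14]=21
  step 17: row=21, L[21]='0', prepend. Next row=LF[21]=4
  step 18: row=4, L[4]='4', prepend. Next row=LF[4]=13
  step 19: row=13, L[13]='0', prepend. Next row=LF[13]=2
  step 20: row=2, L[2]='4', prepend. Next row=LF[2]=12
  step 21: row=12, L[12]='4', prepend. Next row=LF[12]=16
  step 22: row=16, L[16]='4', prepend. Next row=LF[16]=17
Reversed output: 444040541015145110414$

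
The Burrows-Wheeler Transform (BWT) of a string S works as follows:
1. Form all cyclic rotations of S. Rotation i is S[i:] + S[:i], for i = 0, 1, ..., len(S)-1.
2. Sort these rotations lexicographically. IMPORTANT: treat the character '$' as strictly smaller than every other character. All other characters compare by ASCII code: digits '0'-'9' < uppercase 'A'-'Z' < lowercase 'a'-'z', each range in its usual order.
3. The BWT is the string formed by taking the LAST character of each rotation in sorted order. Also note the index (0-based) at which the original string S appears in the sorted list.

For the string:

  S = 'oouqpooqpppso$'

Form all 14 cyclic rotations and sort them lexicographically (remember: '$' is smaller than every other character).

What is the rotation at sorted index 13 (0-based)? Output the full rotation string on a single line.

All 14 rotations (rotation i = S[i:]+S[:i]):
  rot[0] = oouqpooqpppso$
  rot[1] = ouqpooqpppso$o
  rot[2] = uqpooqpppso$oo
  rot[3] = qpooqpppso$oou
  rot[4] = pooqpppso$oouq
  rot[5] = ooqpppso$oouqp
  rot[6] = oqpppso$oouqpo
  rot[7] = qpppso$oouqpoo
  rot[8] = pppso$oouqpooq
  rot[9] = ppso$oouqpooqp
  rot[10] = pso$oouqpooqpp
  rot[11] = so$oouqpooqppp
  rot[12] = o$oouqpooqppps
  rot[13] = $oouqpooqpppso
Sorted (with $ < everything):
  sorted[0] = $oouqpooqpppso
  sorted[1] = o$oouqpooqppps
  sorted[2] = ooqpppso$oouqp
  sorted[3] = oouqpooqpppso$
  sorted[4] = oqpppso$oouqpo
  sorted[5] = ouqpooqpppso$o
  sorted[6] = pooqpppso$oouq
  sorted[7] = pppso$oouqpooq
  sorted[8] = ppso$oouqpooqp
  sorted[9] = pso$oouqpooqpp
  sorted[10] = qpooqpppso$oou
  sorted[11] = qpppso$oouqpoo
  sorted[12] = so$oouqpooqppp
  sorted[13] = uqpooqpppso$oo
sorted[13] = uqpooqpppso$oo

Answer: uqpooqpppso$oo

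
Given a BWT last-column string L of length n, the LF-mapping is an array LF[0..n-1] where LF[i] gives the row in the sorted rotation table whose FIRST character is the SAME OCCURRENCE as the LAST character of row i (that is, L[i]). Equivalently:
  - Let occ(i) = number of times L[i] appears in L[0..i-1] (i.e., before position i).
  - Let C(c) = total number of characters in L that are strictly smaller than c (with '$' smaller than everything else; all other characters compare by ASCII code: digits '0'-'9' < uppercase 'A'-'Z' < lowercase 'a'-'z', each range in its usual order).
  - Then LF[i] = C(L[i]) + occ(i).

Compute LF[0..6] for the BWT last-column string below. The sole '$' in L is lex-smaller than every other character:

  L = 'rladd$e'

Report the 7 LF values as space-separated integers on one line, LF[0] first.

Char counts: '$':1, 'a':1, 'd':2, 'e':1, 'l':1, 'r':1
C (first-col start): C('$')=0, C('a')=1, C('d')=2, C('e')=4, C('l')=5, C('r')=6
L[0]='r': occ=0, LF[0]=C('r')+0=6+0=6
L[1]='l': occ=0, LF[1]=C('l')+0=5+0=5
L[2]='a': occ=0, LF[2]=C('a')+0=1+0=1
L[3]='d': occ=0, LF[3]=C('d')+0=2+0=2
L[4]='d': occ=1, LF[4]=C('d')+1=2+1=3
L[5]='$': occ=0, LF[5]=C('$')+0=0+0=0
L[6]='e': occ=0, LF[6]=C('e')+0=4+0=4

Answer: 6 5 1 2 3 0 4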